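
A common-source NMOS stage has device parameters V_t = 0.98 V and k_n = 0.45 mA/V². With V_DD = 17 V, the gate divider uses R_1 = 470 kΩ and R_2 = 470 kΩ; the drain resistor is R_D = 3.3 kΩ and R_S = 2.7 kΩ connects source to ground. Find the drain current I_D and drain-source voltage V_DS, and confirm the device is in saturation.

V_G = V_DD·R_2/(R_1+R_2) = 17×470/940 = 8.5 V.
Assume saturation: I_D = (k_n/2)(V_GS − V_t)² with V_GS = V_G − I_D·R_S = 8.5 − 2.7·I_D.
Substituting gives 1.64·I_D² − 10.1·I_D + 12.7 = 0, with roots I_D = 1.75 or 4.43 mA.
The root I_D = 4.43 mA gives V_GS = -3.46 V ≤ V_t, so take I_D = 1.75 mA.
Then V_GS = 3.77 V and V_DS = V_DD − I_D(R_D+R_S) = 17 − 1.75×6 = 6.49 V.
Saturation requires V_DS ≥ V_GS − V_t = 2.79 V; 6.49 ≥ 2.79 ✓.

I_D ≈ 1.8 mA, V_DS ≈ 6.5 V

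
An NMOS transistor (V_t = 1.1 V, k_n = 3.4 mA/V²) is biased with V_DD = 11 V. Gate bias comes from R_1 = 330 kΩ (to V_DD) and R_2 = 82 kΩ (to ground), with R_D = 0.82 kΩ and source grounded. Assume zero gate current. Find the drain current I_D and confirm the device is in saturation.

I_D ≈ 2 mA

V_G = V_DD·R_2/(R_1+R_2) = 11×82/412 = 2.19 V. With the source grounded, V_GS = V_G = 2.19 V.
Assume saturation: I_D = (k_n/2)(V_GS − V_t)² = (3.4/2)×(2.19 − 1.1)² = 1.7×1.09² = 2.02 mA.
V_DS = V_DD − I_D·R_D = 11 − 2.02×0.82 = 9.35 V.
Saturation requires V_DS ≥ V_GS − V_t = 1.09 V; 9.35 ≥ 1.09 ✓.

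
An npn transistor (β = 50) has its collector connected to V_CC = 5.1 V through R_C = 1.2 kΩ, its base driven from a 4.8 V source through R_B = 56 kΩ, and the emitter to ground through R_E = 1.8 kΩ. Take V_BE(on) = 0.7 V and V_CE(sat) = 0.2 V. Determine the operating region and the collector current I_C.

active; I_C ≈ 1.4 mA

Assume active. Base-emitter loop: I_B = (V_BB − V_BE)/(R_B + (β+1)R_E) = (4.8 − 0.7)/(56 + 51×1.8) = 0.0277 mA.
I_C = β·I_B = 50×0.0277 = 1.39 mA.
V_CE = V_CC − I_C·R_C − I_E·R_E = 5.1 − 1.39×1.2 − 1.41×1.8 = 0.889 V > V_CE(sat), so the active-region assumption holds.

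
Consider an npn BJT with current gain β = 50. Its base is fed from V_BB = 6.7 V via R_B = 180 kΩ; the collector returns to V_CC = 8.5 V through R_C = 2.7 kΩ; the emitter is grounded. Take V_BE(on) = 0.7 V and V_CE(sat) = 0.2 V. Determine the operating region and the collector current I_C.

Assume active. Base-emitter loop: I_B = (V_BB − V_BE)/R_B = (6.7 − 0.7)/180 = 0.0333 mA.
I_C = β·I_B = 50×0.0333 = 1.67 mA.
V_CE = V_CC − I_C·R_C = 8.5 − 1.67×2.7 = 4 V > V_CE(sat), so the active-region assumption holds.

active; I_C ≈ 1.7 mA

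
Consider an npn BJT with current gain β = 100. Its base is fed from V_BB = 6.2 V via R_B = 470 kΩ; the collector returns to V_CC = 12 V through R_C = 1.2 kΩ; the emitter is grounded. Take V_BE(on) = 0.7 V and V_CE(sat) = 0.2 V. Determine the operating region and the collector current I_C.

active; I_C ≈ 1.2 mA

Assume active. Base-emitter loop: I_B = (V_BB − V_BE)/R_B = (6.2 − 0.7)/470 = 0.0117 mA.
I_C = β·I_B = 100×0.0117 = 1.17 mA.
V_CE = V_CC − I_C·R_C = 12 − 1.17×1.2 = 10.6 V > V_CE(sat), so the active-region assumption holds.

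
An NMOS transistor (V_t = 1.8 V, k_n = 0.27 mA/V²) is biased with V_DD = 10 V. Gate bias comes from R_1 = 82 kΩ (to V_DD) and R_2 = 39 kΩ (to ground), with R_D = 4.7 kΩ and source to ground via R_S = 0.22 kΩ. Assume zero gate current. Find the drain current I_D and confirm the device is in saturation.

V_G = V_DD·R_2/(R_1+R_2) = 10×39/121 = 3.22 V.
Assume saturation: I_D = (k_n/2)(V_GS − V_t)² with V_GS = V_G − I_D·R_S = 3.22 − 0.22·I_D.
Substituting gives 0.00653·I_D² − 1.08·I_D + 0.273 = 0, with roots I_D = 0.252 or 166 mA.
The root I_D = 166 mA gives V_GS = -33.2 V ≤ V_t, so take I_D = 0.252 mA.
Then V_GS = 3.17 V and V_DS = V_DD − I_D(R_D+R_S) = 10 − 0.252×4.92 = 8.76 V.
Saturation requires V_DS ≥ V_GS − V_t = 1.37 V; 8.76 ≥ 1.37 ✓.

I_D ≈ 0.25 mA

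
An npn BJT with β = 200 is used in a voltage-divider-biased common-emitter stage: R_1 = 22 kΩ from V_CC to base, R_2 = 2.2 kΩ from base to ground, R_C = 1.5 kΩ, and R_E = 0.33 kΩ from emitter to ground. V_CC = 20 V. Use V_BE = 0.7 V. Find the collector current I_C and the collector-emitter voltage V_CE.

I_C ≈ 3.3 mA, V_CE ≈ 14 V

Thevenize the base divider: V_Th = V_CC·R_2/(R_1+R_2) = 20×2.2/24.2 = 1.82 V, R_Th = R_1‖R_2 = 2 kΩ.
Base-emitter loop: V_Th = I_B·R_Th + V_BE + (β+1)I_B·R_E, so I_B = (1.82 − 0.7) / (2 + 201×0.33) = 0.0164 mA.
I_C = β·I_B = 200×0.0164 = 3.27 mA, and I_E = (β+1)I_B = 3.29 mA.
V_CE = V_CC − I_C·R_C − I_E·R_E = 20 − 3.27×1.5 − 3.29×0.33 = 14 V.
V_CE = 14 V > 0.2 V confirms active-region operation.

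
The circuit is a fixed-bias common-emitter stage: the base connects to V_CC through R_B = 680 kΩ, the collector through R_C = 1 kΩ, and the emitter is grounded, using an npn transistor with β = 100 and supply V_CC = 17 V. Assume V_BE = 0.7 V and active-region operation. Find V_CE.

Base loop: V_CC = I_B·R_B + V_BE, so I_B = (17 − 0.7)/680 kΩ = 0.024 mA.
In the active region I_C = β·I_B = 100 × 0.024 = 2.4 mA.
Collector loop: V_CE = V_CC − I_C·R_C = 17 − 2.4×1 = 14.6 V.
Since V_CE = 14.6 V > V_CE(sat) ≈ 0.2 V, the transistor is in the active region as assumed.

V_CE ≈ 15 V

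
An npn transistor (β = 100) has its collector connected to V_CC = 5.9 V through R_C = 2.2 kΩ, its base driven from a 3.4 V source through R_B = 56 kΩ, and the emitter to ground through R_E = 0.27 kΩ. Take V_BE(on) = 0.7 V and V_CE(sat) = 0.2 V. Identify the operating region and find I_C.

Assume active: I_B = (3.4 − 0.7)/(56 + 101×0.27) = 0.0324 mA, I_C = β·I_B = 3.24 mA.
Then V_CE = 5.9 − 3.24×2.2 − 3.27×0.27 = -2.12 V < 0.2 V — the active assumption fails.
Re-solve with V_CE = 0.2 V. KCL at the emitter: V_E/R_E = (V_BB−0.7−V_E)/R_B + (V_CC−0.2−V_E)/R_C, giving V_E = 0.632 V.
I_C = (V_CC − 0.2 − V_E)/R_C = (5.7 − 0.632)/2.2 = 2.3 mA.
Check: I_B = (2.7 − 0.632)/56 = 0.0369 mA, and β·I_B = 3.69 mA > I_C, confirming saturation.

saturation; I_C ≈ 2.3 mA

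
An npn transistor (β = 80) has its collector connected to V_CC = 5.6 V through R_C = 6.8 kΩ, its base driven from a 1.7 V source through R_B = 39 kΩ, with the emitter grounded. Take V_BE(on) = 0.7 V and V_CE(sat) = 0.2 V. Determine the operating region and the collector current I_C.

saturation; I_C ≈ 0.79 mA

Assume active: I_B = (1.7 − 0.7)/39 = 0.0256 mA, giving I_C = β·I_B = 2.05 mA.
But then V_CE = 5.6 − 2.05×6.8 = -8.35 V < V_CE(sat) = 0.2 V — impossible in the active region.
So the transistor is saturated. With V_CE = 0.2 V, I_C = (V_CC − 0.2)/R_C = 5.4/6.8 = 0.794 mA.
Check: β·I_B = 2.05 mA > I_C = 0.794 mA, confirming saturation.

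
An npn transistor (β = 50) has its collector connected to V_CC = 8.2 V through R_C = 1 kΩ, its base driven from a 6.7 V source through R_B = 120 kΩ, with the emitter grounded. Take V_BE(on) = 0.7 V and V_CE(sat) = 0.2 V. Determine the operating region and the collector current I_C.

Assume active. Base-emitter loop: I_B = (V_BB − V_BE)/R_B = (6.7 − 0.7)/120 = 0.05 mA.
I_C = β·I_B = 50×0.05 = 2.5 mA.
V_CE = V_CC − I_C·R_C = 8.2 − 2.5×1 = 5.7 V > V_CE(sat), so the active-region assumption holds.

active; I_C ≈ 2.5 mA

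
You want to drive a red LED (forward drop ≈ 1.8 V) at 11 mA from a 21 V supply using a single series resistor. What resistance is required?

The resistor drops V_S − V_D = 21 − 1.8 = 19.2 V at 11 mA.
R = 19.2 V / 11 mA = 1.75 kΩ.

R ≈ 1.7 kΩ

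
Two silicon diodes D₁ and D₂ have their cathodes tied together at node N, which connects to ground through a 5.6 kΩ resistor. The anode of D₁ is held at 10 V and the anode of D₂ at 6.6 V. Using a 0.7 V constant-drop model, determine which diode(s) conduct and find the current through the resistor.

Assume both conduct. Then node N would need to be at both 10−0.7 = 9.3 V and 6.6−0.7 = 5.9 V, which is impossible.
Assume only D₁ conducts: V_N = 10 − 0.7 = 9.3 V, so I_R = 9.3/5.6 = 1.66 mA.
Check D₂: its anode-to-cathode voltage is 6.6 − 9.3 = -2.7 V < 0.7 V, so it is off. The assumption is consistent.

Only D₁ conducts; I_R ≈ 1.7 mA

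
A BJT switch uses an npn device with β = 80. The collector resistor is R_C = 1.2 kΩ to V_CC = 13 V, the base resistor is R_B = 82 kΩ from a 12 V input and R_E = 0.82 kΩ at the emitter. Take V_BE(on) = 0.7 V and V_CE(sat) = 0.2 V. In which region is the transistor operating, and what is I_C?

active; I_C ≈ 6.1 mA

Assume active. Base-emitter loop: I_B = (V_BB − V_BE)/(R_B + (β+1)R_E) = (12 − 0.7)/(82 + 81×0.82) = 0.0761 mA.
I_C = β·I_B = 80×0.0761 = 6.09 mA.
V_CE = V_CC − I_C·R_C − I_E·R_E = 13 − 6.09×1.2 − 6.17×0.82 = 0.634 V > V_CE(sat), so the active-region assumption holds.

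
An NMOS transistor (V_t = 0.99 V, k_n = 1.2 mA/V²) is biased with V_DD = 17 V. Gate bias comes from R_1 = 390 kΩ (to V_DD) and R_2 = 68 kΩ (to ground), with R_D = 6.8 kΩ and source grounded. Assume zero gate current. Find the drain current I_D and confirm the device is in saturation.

I_D ≈ 1.4 mA

V_G = V_DD·R_2/(R_1+R_2) = 17×68/458 = 2.52 V. With the source grounded, V_GS = V_G = 2.52 V.
Assume saturation: I_D = (k_n/2)(V_GS − V_t)² = (1.2/2)×(2.52 − 0.99)² = 0.6×1.53² = 1.41 mA.
V_DS = V_DD − I_D·R_D = 17 − 1.41×6.8 = 7.4 V.
Saturation requires V_DS ≥ V_GS − V_t = 1.53 V; 7.4 ≥ 1.53 ✓.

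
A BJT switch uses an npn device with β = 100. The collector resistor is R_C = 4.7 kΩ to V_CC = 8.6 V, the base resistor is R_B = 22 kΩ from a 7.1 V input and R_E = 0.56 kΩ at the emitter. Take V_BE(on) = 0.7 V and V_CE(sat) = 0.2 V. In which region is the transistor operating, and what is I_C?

Assume active: I_B = (7.1 − 0.7)/(22 + 101×0.56) = 0.0815 mA, I_C = β·I_B = 8.15 mA.
Then V_CE = 8.6 − 8.15×4.7 − 8.23×0.56 = -34.3 V < 0.2 V — the active assumption fails.
Re-solve with V_CE = 0.2 V. KCL at the emitter: V_E/R_E = (V_BB−0.7−V_E)/R_B + (V_CC−0.2−V_E)/R_C, giving V_E = 1.02 V.
I_C = (V_CC − 0.2 − V_E)/R_C = (8.4 − 1.02)/4.7 = 1.57 mA.
Check: I_B = (6.4 − 1.02)/22 = 0.245 mA, and β·I_B = 24.5 mA > I_C, confirming saturation.

saturation; I_C ≈ 1.6 mA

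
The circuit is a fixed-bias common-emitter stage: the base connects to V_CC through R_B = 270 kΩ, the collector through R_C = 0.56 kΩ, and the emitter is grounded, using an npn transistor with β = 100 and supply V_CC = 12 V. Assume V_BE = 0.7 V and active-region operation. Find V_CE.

Base loop: V_CC = I_B·R_B + V_BE, so I_B = (12 − 0.7)/270 kΩ = 0.0419 mA.
In the active region I_C = β·I_B = 100 × 0.0419 = 4.19 mA.
Collector loop: V_CE = V_CC − I_C·R_C = 12 − 4.19×0.56 = 9.66 V.
Since V_CE = 9.66 V > V_CE(sat) ≈ 0.2 V, the transistor is in the active region as assumed.

V_CE ≈ 9.7 V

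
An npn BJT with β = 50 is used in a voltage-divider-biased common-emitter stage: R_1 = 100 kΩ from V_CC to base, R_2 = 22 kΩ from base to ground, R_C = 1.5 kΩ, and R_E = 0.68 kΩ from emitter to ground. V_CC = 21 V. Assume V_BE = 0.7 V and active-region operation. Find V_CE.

V_CE ≈ 15 V

Thevenize the base divider: V_Th = V_CC·R_2/(R_1+R_2) = 21×22/122 = 3.79 V, R_Th = R_1‖R_2 = 18 kΩ.
Base-emitter loop: V_Th = I_B·R_Th + V_BE + (β+1)I_B·R_E, so I_B = (3.79 − 0.7) / (18 + 51×0.68) = 0.0586 mA.
I_C = β·I_B = 50×0.0586 = 2.93 mA, and I_E = (β+1)I_B = 2.99 mA.
V_CE = V_CC − I_C·R_C − I_E·R_E = 21 − 2.93×1.5 − 2.99×0.68 = 14.6 V.
V_CE = 14.6 V > 0.2 V confirms active-region operation.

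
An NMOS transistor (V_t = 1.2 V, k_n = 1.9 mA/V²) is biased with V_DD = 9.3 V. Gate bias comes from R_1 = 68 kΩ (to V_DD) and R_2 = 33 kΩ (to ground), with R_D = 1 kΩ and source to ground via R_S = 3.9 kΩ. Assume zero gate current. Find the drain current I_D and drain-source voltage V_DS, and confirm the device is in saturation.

I_D ≈ 0.32 mA, V_DS ≈ 7.7 V

V_G = V_DD·R_2/(R_1+R_2) = 9.3×33/101 = 3.04 V.
Assume saturation: I_D = (k_n/2)(V_GS − V_t)² with V_GS = V_G − I_D·R_S = 3.04 − 3.9·I_D.
Substituting gives 14.4·I_D² − 14.6·I_D + 3.21 = 0, with roots I_D = 0.322 or 0.69 mA.
The root I_D = 0.69 mA gives V_GS = 0.348 V ≤ V_t, so take I_D = 0.322 mA.
Then V_GS = 1.78 V and V_DS = V_DD − I_D(R_D+R_S) = 9.3 − 0.322×4.9 = 7.72 V.
Saturation requires V_DS ≥ V_GS − V_t = 0.582 V; 7.72 ≥ 0.582 ✓.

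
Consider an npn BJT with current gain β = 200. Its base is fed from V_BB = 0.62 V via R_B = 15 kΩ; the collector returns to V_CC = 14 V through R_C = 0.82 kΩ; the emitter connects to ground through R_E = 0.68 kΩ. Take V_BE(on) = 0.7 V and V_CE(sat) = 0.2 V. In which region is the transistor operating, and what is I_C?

V_BB = 0.62 V ≤ V_BE(on) = 0.7 V, so the base-emitter junction is not forward biased.
The transistor is in cutoff: I_B = I_C = 0.

cutoff; I_C ≈ 0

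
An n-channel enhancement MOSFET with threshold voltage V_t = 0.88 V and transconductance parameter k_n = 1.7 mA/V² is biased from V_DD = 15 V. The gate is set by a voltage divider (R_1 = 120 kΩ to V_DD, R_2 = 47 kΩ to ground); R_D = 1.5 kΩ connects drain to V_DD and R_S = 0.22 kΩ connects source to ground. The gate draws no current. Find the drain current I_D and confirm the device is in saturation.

I_D ≈ 4.6 mA

V_G = V_DD·R_2/(R_1+R_2) = 15×47/167 = 4.22 V.
Assume saturation: I_D = (k_n/2)(V_GS − V_t)² with V_GS = V_G − I_D·R_S = 4.22 − 0.22·I_D.
Substituting gives 0.0411·I_D² − 2.25·I_D + 9.49 = 0, with roots I_D = 4.61 or 50.1 mA.
The root I_D = 50.1 mA gives V_GS = -6.8 V ≤ V_t, so take I_D = 4.61 mA.
Then V_GS = 3.21 V and V_DS = V_DD − I_D(R_D+R_S) = 15 − 4.61×1.72 = 7.08 V.
Saturation requires V_DS ≥ V_GS − V_t = 2.33 V; 7.08 ≥ 2.33 ✓.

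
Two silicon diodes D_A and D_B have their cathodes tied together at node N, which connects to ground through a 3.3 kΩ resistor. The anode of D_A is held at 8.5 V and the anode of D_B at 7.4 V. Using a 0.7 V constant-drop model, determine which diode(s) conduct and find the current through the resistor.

Only D_A conducts; I_R ≈ 2.4 mA

Assume both conduct. Then node N would need to be at both 8.5−0.7 = 7.8 V and 7.4−0.7 = 6.7 V, which is impossible.
Assume only D_A conducts: V_N = 8.5 − 0.7 = 7.8 V, so I_R = 7.8/3.3 = 2.36 mA.
Check D_B: its anode-to-cathode voltage is 7.4 − 7.8 = -0.4 V < 0.7 V, so it is off. The assumption is consistent.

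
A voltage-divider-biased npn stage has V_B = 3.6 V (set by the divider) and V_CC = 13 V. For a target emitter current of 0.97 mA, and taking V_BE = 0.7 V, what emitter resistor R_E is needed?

V_E = V_B − V_BE = 3.6 − 0.7 = 2.9 V.
R_E = V_E / I_E = 2.9 / 0.97 = 2.99 kΩ.

R_E ≈ 3 kΩ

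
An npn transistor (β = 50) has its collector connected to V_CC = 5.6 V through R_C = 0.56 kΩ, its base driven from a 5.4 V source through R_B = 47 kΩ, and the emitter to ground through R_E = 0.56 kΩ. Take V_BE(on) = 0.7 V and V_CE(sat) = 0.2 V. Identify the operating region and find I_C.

Assume active. Base-emitter loop: I_B = (V_BB − V_BE)/(R_B + (β+1)R_E) = (5.4 − 0.7)/(47 + 51×0.56) = 0.0622 mA.
I_C = β·I_B = 50×0.0622 = 3.11 mA.
V_CE = V_CC − I_C·R_C − I_E·R_E = 5.6 − 3.11×0.56 − 3.17×0.56 = 2.08 V > V_CE(sat), so the active-region assumption holds.

active; I_C ≈ 3.1 mA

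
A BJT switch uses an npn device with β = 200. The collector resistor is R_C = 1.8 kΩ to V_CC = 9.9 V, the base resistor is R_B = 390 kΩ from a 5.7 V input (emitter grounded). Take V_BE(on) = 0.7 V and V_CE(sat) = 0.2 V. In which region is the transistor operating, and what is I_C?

active; I_C ≈ 2.6 mA

Assume active. Base-emitter loop: I_B = (V_BB − V_BE)/R_B = (5.7 − 0.7)/390 = 0.0128 mA.
I_C = β·I_B = 200×0.0128 = 2.56 mA.
V_CE = V_CC − I_C·R_C = 9.9 − 2.56×1.8 = 5.28 V > V_CE(sat), so the active-region assumption holds.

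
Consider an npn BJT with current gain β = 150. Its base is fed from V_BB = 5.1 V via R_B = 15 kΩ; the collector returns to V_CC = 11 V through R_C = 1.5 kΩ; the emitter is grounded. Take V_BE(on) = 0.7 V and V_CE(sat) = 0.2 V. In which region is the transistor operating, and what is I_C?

Assume active: I_B = (5.1 − 0.7)/15 = 0.293 mA, giving I_C = β·I_B = 44 mA.
But then V_CE = 11 − 44×1.5 = -55 V < V_CE(sat) = 0.2 V — impossible in the active region.
So the transistor is saturated. With V_CE = 0.2 V, I_C = (V_CC − 0.2)/R_C = 10.8/1.5 = 7.2 mA.
Check: β·I_B = 44 mA > I_C = 7.2 mA, confirming saturation.

saturation; I_C ≈ 7.2 mA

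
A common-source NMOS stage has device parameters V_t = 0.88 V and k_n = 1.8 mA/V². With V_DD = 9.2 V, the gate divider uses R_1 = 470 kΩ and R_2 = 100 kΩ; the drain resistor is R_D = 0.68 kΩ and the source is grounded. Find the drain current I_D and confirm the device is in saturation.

I_D ≈ 0.48 mA

V_G = V_DD·R_2/(R_1+R_2) = 9.2×100/570 = 1.61 V. With the source grounded, V_GS = V_G = 1.61 V.
Assume saturation: I_D = (k_n/2)(V_GS − V_t)² = (1.8/2)×(1.61 − 0.88)² = 0.9×0.734² = 0.485 mA.
V_DS = V_DD − I_D·R_D = 9.2 − 0.485×0.68 = 8.87 V.
Saturation requires V_DS ≥ V_GS − V_t = 0.734 V; 8.87 ≥ 0.734 ✓.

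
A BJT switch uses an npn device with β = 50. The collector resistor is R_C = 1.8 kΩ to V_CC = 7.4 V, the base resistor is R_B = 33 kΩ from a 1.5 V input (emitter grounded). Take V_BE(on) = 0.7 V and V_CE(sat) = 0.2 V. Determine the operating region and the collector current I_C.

Assume active. Base-emitter loop: I_B = (V_BB − V_BE)/R_B = (1.5 − 0.7)/33 = 0.0242 mA.
I_C = β·I_B = 50×0.0242 = 1.21 mA.
V_CE = V_CC − I_C·R_C = 7.4 − 1.21×1.8 = 5.22 V > V_CE(sat), so the active-region assumption holds.

active; I_C ≈ 1.2 mA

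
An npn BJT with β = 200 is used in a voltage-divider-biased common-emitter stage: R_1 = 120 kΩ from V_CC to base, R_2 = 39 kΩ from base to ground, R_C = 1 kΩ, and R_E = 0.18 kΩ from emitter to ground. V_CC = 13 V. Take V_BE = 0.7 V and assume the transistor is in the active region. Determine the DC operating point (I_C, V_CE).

Thevenize the base divider: V_Th = V_CC·R_2/(R_1+R_2) = 13×39/159 = 3.19 V, R_Th = R_1‖R_2 = 29.4 kΩ.
Base-emitter loop: V_Th = I_B·R_Th + V_BE + (β+1)I_B·R_E, so I_B = (3.19 − 0.7) / (29.4 + 201×0.18) = 0.0379 mA.
I_C = β·I_B = 200×0.0379 = 7.59 mA, and I_E = (β+1)I_B = 7.62 mA.
V_CE = V_CC − I_C·R_C − I_E·R_E = 13 − 7.59×1 − 7.62×0.18 = 4.04 V.
V_CE = 4.04 V > 0.2 V confirms active-region operation.

I_C ≈ 7.6 mA, V_CE ≈ 4 V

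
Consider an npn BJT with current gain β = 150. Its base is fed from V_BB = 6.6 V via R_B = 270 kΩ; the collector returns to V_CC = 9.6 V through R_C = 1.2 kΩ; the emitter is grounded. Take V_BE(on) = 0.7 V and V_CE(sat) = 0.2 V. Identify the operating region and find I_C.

Assume active. Base-emitter loop: I_B = (V_BB − V_BE)/R_B = (6.6 − 0.7)/270 = 0.0219 mA.
I_C = β·I_B = 150×0.0219 = 3.28 mA.
V_CE = V_CC − I_C·R_C = 9.6 − 3.28×1.2 = 5.67 V > V_CE(sat), so the active-region assumption holds.

active; I_C ≈ 3.3 mA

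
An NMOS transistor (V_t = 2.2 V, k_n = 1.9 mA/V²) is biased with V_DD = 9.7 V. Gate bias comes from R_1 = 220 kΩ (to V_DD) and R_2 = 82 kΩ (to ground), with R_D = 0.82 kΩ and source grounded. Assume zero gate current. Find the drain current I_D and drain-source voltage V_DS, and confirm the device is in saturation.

V_G = V_DD·R_2/(R_1+R_2) = 9.7×82/302 = 2.63 V. With the source grounded, V_GS = V_G = 2.63 V.
Assume saturation: I_D = (k_n/2)(V_GS − V_t)² = (1.9/2)×(2.63 − 2.2)² = 0.95×0.434² = 0.179 mA.
V_DS = V_DD − I_D·R_D = 9.7 − 0.179×0.82 = 9.55 V.
Saturation requires V_DS ≥ V_GS − V_t = 0.434 V; 9.55 ≥ 0.434 ✓.

I_D ≈ 0.18 mA, V_DS ≈ 9.6 V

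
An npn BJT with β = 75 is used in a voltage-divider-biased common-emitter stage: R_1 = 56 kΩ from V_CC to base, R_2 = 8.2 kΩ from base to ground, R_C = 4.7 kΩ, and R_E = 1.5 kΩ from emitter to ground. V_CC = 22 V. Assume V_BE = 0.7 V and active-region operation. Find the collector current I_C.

Thevenize the base divider: V_Th = V_CC·R_2/(R_1+R_2) = 22×8.2/64.2 = 2.81 V, R_Th = R_1‖R_2 = 7.15 kΩ.
Base-emitter loop: V_Th = I_B·R_Th + V_BE + (β+1)I_B·R_E, so I_B = (2.81 − 0.7) / (7.15 + 76×1.5) = 0.0174 mA.
I_C = β·I_B = 75×0.0174 = 1.31 mA, and I_E = (β+1)I_B = 1.32 mA.
V_CE = V_CC − I_C·R_C − I_E·R_E = 22 − 1.31×4.7 − 1.32×1.5 = 13.9 V.
V_CE = 13.9 V > 0.2 V confirms active-region operation.

I_C ≈ 1.3 mA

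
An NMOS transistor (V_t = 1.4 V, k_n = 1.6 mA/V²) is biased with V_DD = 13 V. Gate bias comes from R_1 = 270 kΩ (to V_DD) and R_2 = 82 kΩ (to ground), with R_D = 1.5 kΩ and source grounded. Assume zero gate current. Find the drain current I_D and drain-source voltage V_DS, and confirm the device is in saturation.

V_G = V_DD·R_2/(R_1+R_2) = 13×82/352 = 3.03 V. With the source grounded, V_GS = V_G = 3.03 V.
Assume saturation: I_D = (k_n/2)(V_GS − V_t)² = (1.6/2)×(3.03 − 1.4)² = 0.8×1.63² = 2.12 mA.
V_DS = V_DD − I_D·R_D = 13 − 2.12×1.5 = 9.82 V.
Saturation requires V_DS ≥ V_GS − V_t = 1.63 V; 9.82 ≥ 1.63 ✓.

I_D ≈ 2.1 mA, V_DS ≈ 9.8 V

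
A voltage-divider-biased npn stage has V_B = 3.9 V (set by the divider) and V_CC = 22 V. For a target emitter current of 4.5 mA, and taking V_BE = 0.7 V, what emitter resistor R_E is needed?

R_E ≈ 0.71 kΩ

V_E = V_B − V_BE = 3.9 − 0.7 = 3.2 V.
R_E = V_E / I_E = 3.2 / 4.5 = 0.711 kΩ.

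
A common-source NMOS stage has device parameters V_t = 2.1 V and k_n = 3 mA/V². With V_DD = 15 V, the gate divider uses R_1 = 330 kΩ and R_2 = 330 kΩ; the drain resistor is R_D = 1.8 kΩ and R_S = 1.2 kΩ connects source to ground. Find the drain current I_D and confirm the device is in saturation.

V_G = V_DD·R_2/(R_1+R_2) = 15×330/660 = 7.5 V.
Assume saturation: I_D = (k_n/2)(V_GS − V_t)² with V_GS = V_G − I_D·R_S = 7.5 − 1.2·I_D.
Substituting gives 2.16·I_D² − 20.4·I_D + 43.7 = 0, with roots I_D = 3.27 or 6.19 mA.
The root I_D = 6.19 mA gives V_GS = 0.068 V ≤ V_t, so take I_D = 3.27 mA.
Then V_GS = 3.58 V and V_DS = V_DD − I_D(R_D+R_S) = 15 − 3.27×3 = 5.19 V.
Saturation requires V_DS ≥ V_GS − V_t = 1.48 V; 5.19 ≥ 1.48 ✓.

I_D ≈ 3.3 mA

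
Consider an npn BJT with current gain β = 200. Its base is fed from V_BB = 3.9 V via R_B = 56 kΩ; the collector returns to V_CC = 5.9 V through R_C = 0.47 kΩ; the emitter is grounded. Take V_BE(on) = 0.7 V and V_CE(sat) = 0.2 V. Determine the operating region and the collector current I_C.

active; I_C ≈ 11 mA

Assume active. Base-emitter loop: I_B = (V_BB − V_BE)/R_B = (3.9 − 0.7)/56 = 0.0571 mA.
I_C = β·I_B = 200×0.0571 = 11.4 mA.
V_CE = V_CC − I_C·R_C = 5.9 − 11.4×0.47 = 0.529 V > V_CE(sat), so the active-region assumption holds.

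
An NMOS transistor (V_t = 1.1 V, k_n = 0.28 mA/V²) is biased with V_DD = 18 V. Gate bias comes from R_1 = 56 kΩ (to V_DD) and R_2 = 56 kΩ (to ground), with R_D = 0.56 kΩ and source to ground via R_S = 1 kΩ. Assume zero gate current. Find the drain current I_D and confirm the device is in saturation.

I_D ≈ 3.2 mA

V_G = V_DD·R_2/(R_1+R_2) = 18×56/112 = 9 V.
Assume saturation: I_D = (k_n/2)(V_GS − V_t)² with V_GS = V_G − I_D·R_S = 9 − 1·I_D.
Substituting gives 0.14·I_D² − 3.21·I_D + 8.74 = 0, with roots I_D = 3.15 or 19.8 mA.
The root I_D = 19.8 mA gives V_GS = -10.8 V ≤ V_t, so take I_D = 3.15 mA.
Then V_GS = 5.85 V and V_DS = V_DD − I_D(R_D+R_S) = 18 − 3.15×1.56 = 13.1 V.
Saturation requires V_DS ≥ V_GS − V_t = 4.75 V; 13.1 ≥ 4.75 ✓.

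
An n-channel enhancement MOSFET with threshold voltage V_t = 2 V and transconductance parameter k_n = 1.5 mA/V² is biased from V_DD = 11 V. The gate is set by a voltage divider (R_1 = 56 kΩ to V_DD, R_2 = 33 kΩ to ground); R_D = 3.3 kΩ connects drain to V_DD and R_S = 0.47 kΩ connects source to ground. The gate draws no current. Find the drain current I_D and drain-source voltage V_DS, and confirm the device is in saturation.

I_D ≈ 1.5 mA, V_DS ≈ 5.5 V

V_G = V_DD·R_2/(R_1+R_2) = 11×33/89 = 4.08 V.
Assume saturation: I_D = (k_n/2)(V_GS − V_t)² with V_GS = V_G − I_D·R_S = 4.08 − 0.47·I_D.
Substituting gives 0.166·I_D² − 2.47·I_D + 3.24 = 0, with roots I_D = 1.46 or 13.4 mA.
The root I_D = 13.4 mA gives V_GS = -2.23 V ≤ V_t, so take I_D = 1.46 mA.
Then V_GS = 3.39 V and V_DS = V_DD − I_D(R_D+R_S) = 11 − 1.46×3.77 = 5.51 V.
Saturation requires V_DS ≥ V_GS − V_t = 1.39 V; 5.51 ≥ 1.39 ✓.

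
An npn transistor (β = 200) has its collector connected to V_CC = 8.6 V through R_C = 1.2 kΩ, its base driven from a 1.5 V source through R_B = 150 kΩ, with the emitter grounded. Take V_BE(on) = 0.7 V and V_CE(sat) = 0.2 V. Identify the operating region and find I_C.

Assume active. Base-emitter loop: I_B = (V_BB − V_BE)/R_B = (1.5 − 0.7)/150 = 0.00533 mA.
I_C = β·I_B = 200×0.00533 = 1.07 mA.
V_CE = V_CC − I_C·R_C = 8.6 − 1.07×1.2 = 7.32 V > V_CE(sat), so the active-region assumption holds.

active; I_C ≈ 1.1 mA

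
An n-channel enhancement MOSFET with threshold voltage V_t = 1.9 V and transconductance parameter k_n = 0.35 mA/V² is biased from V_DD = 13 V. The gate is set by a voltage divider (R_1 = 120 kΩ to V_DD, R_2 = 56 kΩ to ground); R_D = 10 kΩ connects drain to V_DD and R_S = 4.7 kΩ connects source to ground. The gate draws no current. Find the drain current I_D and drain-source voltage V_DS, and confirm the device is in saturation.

I_D ≈ 0.23 mA, V_DS ≈ 9.6 V

V_G = V_DD·R_2/(R_1+R_2) = 13×56/176 = 4.14 V.
Assume saturation: I_D = (k_n/2)(V_GS − V_t)² with V_GS = V_G − I_D·R_S = 4.14 − 4.7·I_D.
Substituting gives 3.87·I_D² − 4.68·I_D + 0.875 = 0, with roots I_D = 0.231 or 0.979 mA.
The root I_D = 0.979 mA gives V_GS = -0.465 V ≤ V_t, so take I_D = 0.231 mA.
Then V_GS = 3.05 V and V_DS = V_DD − I_D(R_D+R_S) = 13 − 0.231×14.7 = 9.6 V.
Saturation requires V_DS ≥ V_GS − V_t = 1.15 V; 9.6 ≥ 1.15 ✓.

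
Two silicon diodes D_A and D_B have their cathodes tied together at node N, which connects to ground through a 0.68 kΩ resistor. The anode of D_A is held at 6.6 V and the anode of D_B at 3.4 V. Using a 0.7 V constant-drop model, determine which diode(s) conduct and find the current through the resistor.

Assume both conduct. Then node N would need to be at both 6.6−0.7 = 5.9 V and 3.4−0.7 = 2.7 V, which is impossible.
Assume only D_A conducts: V_N = 6.6 − 0.7 = 5.9 V, so I_R = 5.9/0.68 = 8.68 mA.
Check D_B: its anode-to-cathode voltage is 3.4 − 5.9 = -2.5 V < 0.7 V, so it is off. The assumption is consistent.

Only D_A conducts; I_R ≈ 8.7 mA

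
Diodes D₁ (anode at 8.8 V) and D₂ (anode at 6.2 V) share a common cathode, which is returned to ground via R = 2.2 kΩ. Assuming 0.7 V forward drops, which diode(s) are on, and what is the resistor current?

Assume both conduct. Then node N would need to be at both 8.8−0.7 = 8.1 V and 6.2−0.7 = 5.5 V, which is impossible.
Assume only D₁ conducts: V_N = 8.8 − 0.7 = 8.1 V, so I_R = 8.1/2.2 = 3.68 mA.
Check D₂: its anode-to-cathode voltage is 6.2 − 8.1 = -1.9 V < 0.7 V, so it is off. The assumption is consistent.

Only D₁ conducts; I_R ≈ 3.7 mA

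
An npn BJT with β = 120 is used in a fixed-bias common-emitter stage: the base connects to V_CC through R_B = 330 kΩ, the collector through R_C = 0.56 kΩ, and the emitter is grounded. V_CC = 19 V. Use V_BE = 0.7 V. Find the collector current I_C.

I_C ≈ 6.7 mA

Base loop: V_CC = I_B·R_B + V_BE, so I_B = (19 − 0.7)/330 kΩ = 0.0555 mA.
In the active region I_C = β·I_B = 120 × 0.0555 = 6.65 mA.
Collector loop: V_CE = V_CC − I_C·R_C = 19 − 6.65×0.56 = 15.3 V.
Since V_CE = 15.3 V > V_CE(sat) ≈ 0.2 V, the transistor is in the active region as assumed.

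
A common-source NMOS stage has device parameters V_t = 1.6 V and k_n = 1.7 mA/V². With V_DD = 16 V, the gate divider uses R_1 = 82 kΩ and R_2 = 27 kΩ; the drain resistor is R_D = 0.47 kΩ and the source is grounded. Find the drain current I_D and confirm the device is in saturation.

I_D ≈ 4.7 mA

V_G = V_DD·R_2/(R_1+R_2) = 16×27/109 = 3.96 V. With the source grounded, V_GS = V_G = 3.96 V.
Assume saturation: I_D = (k_n/2)(V_GS − V_t)² = (1.7/2)×(3.96 − 1.6)² = 0.85×2.36² = 4.75 mA.
V_DS = V_DD − I_D·R_D = 16 − 4.75×0.47 = 13.8 V.
Saturation requires V_DS ≥ V_GS − V_t = 2.36 V; 13.8 ≥ 2.36 ✓.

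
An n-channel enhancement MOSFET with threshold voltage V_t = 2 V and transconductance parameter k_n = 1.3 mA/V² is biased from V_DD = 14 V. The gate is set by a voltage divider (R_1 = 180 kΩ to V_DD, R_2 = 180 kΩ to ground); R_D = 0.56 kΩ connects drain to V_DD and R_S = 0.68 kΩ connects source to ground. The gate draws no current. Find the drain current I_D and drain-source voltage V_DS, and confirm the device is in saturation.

V_G = V_DD·R_2/(R_1+R_2) = 14×180/360 = 7 V.
Assume saturation: I_D = (k_n/2)(V_GS − V_t)² with V_GS = V_G − I_D·R_S = 7 − 0.68·I_D.
Substituting gives 0.301·I_D² − 5.42·I_D + 16.2 = 0, with roots I_D = 3.8 or 14.2 mA.
The root I_D = 14.2 mA gives V_GS = -2.68 V ≤ V_t, so take I_D = 3.8 mA.
Then V_GS = 4.42 V and V_DS = V_DD − I_D(R_D+R_S) = 14 − 3.8×1.24 = 9.29 V.
Saturation requires V_DS ≥ V_GS − V_t = 2.42 V; 9.29 ≥ 2.42 ✓.

I_D ≈ 3.8 mA, V_DS ≈ 9.3 V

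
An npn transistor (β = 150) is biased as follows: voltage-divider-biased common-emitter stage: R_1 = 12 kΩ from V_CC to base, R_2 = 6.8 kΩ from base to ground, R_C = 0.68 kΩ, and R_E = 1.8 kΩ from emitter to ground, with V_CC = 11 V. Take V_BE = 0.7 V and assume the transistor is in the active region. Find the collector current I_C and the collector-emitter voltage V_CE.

Thevenize the base divider: V_Th = V_CC·R_2/(R_1+R_2) = 11×6.8/18.8 = 3.98 V, R_Th = R_1‖R_2 = 4.34 kΩ.
Base-emitter loop: V_Th = I_B·R_Th + V_BE + (β+1)I_B·R_E, so I_B = (3.98 − 0.7) / (4.34 + 151×1.8) = 0.0119 mA.
I_C = β·I_B = 150×0.0119 = 1.78 mA, and I_E = (β+1)I_B = 1.79 mA.
V_CE = V_CC − I_C·R_C − I_E·R_E = 11 − 1.78×0.68 − 1.79×1.8 = 6.56 V.
V_CE = 6.56 V > 0.2 V confirms active-region operation.

I_C ≈ 1.8 mA, V_CE ≈ 6.6 V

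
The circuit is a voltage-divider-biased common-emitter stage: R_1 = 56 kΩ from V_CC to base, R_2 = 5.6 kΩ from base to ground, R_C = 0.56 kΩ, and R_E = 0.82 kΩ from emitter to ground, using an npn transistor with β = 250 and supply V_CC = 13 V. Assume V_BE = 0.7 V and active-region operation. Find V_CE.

V_CE ≈ 12 V

Thevenize the base divider: V_Th = V_CC·R_2/(R_1+R_2) = 13×5.6/61.6 = 1.18 V, R_Th = R_1‖R_2 = 5.09 kΩ.
Base-emitter loop: V_Th = I_B·R_Th + V_BE + (β+1)I_B·R_E, so I_B = (1.18 − 0.7) / (5.09 + 251×0.82) = 0.00228 mA.
I_C = β·I_B = 250×0.00228 = 0.571 mA, and I_E = (β+1)I_B = 0.573 mA.
V_CE = V_CC − I_C·R_C − I_E·R_E = 13 − 0.571×0.56 − 0.573×0.82 = 12.2 V.
V_CE = 12.2 V > 0.2 V confirms active-region operation.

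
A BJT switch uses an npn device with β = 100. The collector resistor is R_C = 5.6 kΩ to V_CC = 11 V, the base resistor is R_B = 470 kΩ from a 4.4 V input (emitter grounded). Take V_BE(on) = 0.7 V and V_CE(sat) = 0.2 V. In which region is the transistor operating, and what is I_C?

active; I_C ≈ 0.79 mA

Assume active. Base-emitter loop: I_B = (V_BB − V_BE)/R_B = (4.4 − 0.7)/470 = 0.00787 mA.
I_C = β·I_B = 100×0.00787 = 0.787 mA.
V_CE = V_CC − I_C·R_C = 11 − 0.787×5.6 = 6.59 V > V_CE(sat), so the active-region assumption holds.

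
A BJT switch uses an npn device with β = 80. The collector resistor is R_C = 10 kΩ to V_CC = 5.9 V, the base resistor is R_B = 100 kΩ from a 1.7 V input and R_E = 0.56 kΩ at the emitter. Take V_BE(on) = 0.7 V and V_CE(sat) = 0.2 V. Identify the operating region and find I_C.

Assume active: I_B = (1.7 − 0.7)/(100 + 81×0.56) = 0.00688 mA, I_C = β·I_B = 0.55 mA.
Then V_CE = 5.9 − 0.55×10 − 0.557×0.56 = 0.0844 V < 0.2 V — the active assumption fails.
Re-solve with V_CE = 0.2 V. KCL at the emitter: V_E/R_E = (V_BB−0.7−V_E)/R_B + (V_CC−0.2−V_E)/R_C, giving V_E = 0.306 V.
I_C = (V_CC − 0.2 − V_E)/R_C = (5.7 − 0.306)/10 = 0.539 mA.
Check: I_B = (1 − 0.306)/100 = 0.00694 mA, and β·I_B = 0.555 mA > I_C, confirming saturation.

saturation; I_C ≈ 0.54 mA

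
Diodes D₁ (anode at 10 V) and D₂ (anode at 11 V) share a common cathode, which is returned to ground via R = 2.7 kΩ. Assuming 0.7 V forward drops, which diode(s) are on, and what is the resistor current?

Only D₂ conducts; I_R ≈ 3.8 mA

Assume both conduct. Then node N would need to be at both 10−0.7 = 9.3 V and 11−0.7 = 10.3 V, which is impossible.
Assume only D₂ conducts: V_N = 11 − 0.7 = 10.3 V, so I_R = 10.3/2.7 = 3.81 mA.
Check D₁: its anode-to-cathode voltage is 10 − 10.3 = -0.3 V < 0.7 V, so it is off. The assumption is consistent.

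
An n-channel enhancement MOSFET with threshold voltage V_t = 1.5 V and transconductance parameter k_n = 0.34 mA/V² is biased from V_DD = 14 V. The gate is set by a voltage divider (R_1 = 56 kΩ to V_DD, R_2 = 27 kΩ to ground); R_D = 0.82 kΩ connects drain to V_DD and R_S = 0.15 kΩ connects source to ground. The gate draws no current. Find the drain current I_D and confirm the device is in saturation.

I_D ≈ 1.4 mA

V_G = V_DD·R_2/(R_1+R_2) = 14×27/83 = 4.55 V.
Assume saturation: I_D = (k_n/2)(V_GS − V_t)² with V_GS = V_G − I_D·R_S = 4.55 − 0.15·I_D.
Substituting gives 0.00383·I_D² − 1.16·I_D + 1.59 = 0, with roots I_D = 1.38 or 301 mA.
The root I_D = 301 mA gives V_GS = -40.6 V ≤ V_t, so take I_D = 1.38 mA.
Then V_GS = 4.35 V and V_DS = V_DD − I_D(R_D+R_S) = 14 − 1.38×0.97 = 12.7 V.
Saturation requires V_DS ≥ V_GS − V_t = 2.85 V; 12.7 ≥ 2.85 ✓.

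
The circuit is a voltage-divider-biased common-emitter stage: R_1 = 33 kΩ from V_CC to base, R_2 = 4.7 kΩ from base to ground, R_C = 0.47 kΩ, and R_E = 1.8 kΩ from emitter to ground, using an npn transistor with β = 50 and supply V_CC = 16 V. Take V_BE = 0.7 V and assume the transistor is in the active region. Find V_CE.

Thevenize the base divider: V_Th = V_CC·R_2/(R_1+R_2) = 16×4.7/37.7 = 1.99 V, R_Th = R_1‖R_2 = 4.11 kΩ.
Base-emitter loop: V_Th = I_B·R_Th + V_BE + (β+1)I_B·R_E, so I_B = (1.99 − 0.7) / (4.11 + 51×1.8) = 0.0135 mA.
I_C = β·I_B = 50×0.0135 = 0.675 mA, and I_E = (β+1)I_B = 0.688 mA.
V_CE = V_CC − I_C·R_C − I_E·R_E = 16 − 0.675×0.47 − 0.688×1.8 = 14.4 V.
V_CE = 14.4 V > 0.2 V confirms active-region operation.

V_CE ≈ 14 V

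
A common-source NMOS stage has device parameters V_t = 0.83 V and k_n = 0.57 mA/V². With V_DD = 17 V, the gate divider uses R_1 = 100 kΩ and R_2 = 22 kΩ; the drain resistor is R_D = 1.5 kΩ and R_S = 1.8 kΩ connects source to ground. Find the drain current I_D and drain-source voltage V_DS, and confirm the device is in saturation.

I_D ≈ 0.5 mA, V_DS ≈ 15 V

V_G = V_DD·R_2/(R_1+R_2) = 17×22/122 = 3.07 V.
Assume saturation: I_D = (k_n/2)(V_GS − V_t)² with V_GS = V_G − I_D·R_S = 3.07 − 1.8·I_D.
Substituting gives 0.923·I_D² − 3.29·I_D + 1.42 = 0, with roots I_D = 0.504 or 3.06 mA.
The root I_D = 3.06 mA gives V_GS = -2.45 V ≤ V_t, so take I_D = 0.504 mA.
Then V_GS = 2.16 V and V_DS = V_DD − I_D(R_D+R_S) = 17 − 0.504×3.3 = 15.3 V.
Saturation requires V_DS ≥ V_GS − V_t = 1.33 V; 15.3 ≥ 1.33 ✓.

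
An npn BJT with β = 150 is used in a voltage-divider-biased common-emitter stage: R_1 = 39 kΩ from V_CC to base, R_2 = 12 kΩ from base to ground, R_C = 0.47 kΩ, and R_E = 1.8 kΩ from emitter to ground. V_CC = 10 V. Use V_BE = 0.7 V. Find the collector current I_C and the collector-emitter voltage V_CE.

I_C ≈ 0.88 mA, V_CE ≈ 8 V

Thevenize the base divider: V_Th = V_CC·R_2/(R_1+R_2) = 10×12/51 = 2.35 V, R_Th = R_1‖R_2 = 9.18 kΩ.
Base-emitter loop: V_Th = I_B·R_Th + V_BE + (β+1)I_B·R_E, so I_B = (2.35 − 0.7) / (9.18 + 151×1.8) = 0.00588 mA.
I_C = β·I_B = 150×0.00588 = 0.882 mA, and I_E = (β+1)I_B = 0.888 mA.
V_CE = V_CC − I_C·R_C − I_E·R_E = 10 − 0.882×0.47 − 0.888×1.8 = 7.99 V.
V_CE = 7.99 V > 0.2 V confirms active-region operation.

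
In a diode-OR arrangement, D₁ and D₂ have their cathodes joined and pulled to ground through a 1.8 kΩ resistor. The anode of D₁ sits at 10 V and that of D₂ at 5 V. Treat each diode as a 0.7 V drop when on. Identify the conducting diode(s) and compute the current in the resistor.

Assume both conduct. Then node N would need to be at both 10−0.7 = 9.3 V and 5−0.7 = 4.3 V, which is impossible.
Assume only D₁ conducts: V_N = 10 − 0.7 = 9.3 V, so I_R = 9.3/1.8 = 5.17 mA.
Check D₂: its anode-to-cathode voltage is 5 − 9.3 = -4.3 V < 0.7 V, so it is off. The assumption is consistent.

Only D₁ conducts; I_R ≈ 5.2 mA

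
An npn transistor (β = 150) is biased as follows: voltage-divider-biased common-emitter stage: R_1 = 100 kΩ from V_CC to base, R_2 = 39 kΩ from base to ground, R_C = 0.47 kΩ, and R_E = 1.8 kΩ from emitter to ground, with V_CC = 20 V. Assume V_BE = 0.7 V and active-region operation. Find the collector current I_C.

I_C ≈ 2.5 mA

Thevenize the base divider: V_Th = V_CC·R_2/(R_1+R_2) = 20×39/139 = 5.61 V, R_Th = R_1‖R_2 = 28.1 kΩ.
Base-emitter loop: V_Th = I_B·R_Th + V_BE + (β+1)I_B·R_E, so I_B = (5.61 − 0.7) / (28.1 + 151×1.8) = 0.0164 mA.
I_C = β·I_B = 150×0.0164 = 2.46 mA, and I_E = (β+1)I_B = 2.47 mA.
V_CE = V_CC − I_C·R_C − I_E·R_E = 20 − 2.46×0.47 − 2.47×1.8 = 14.4 V.
V_CE = 14.4 V > 0.2 V confirms active-region operation.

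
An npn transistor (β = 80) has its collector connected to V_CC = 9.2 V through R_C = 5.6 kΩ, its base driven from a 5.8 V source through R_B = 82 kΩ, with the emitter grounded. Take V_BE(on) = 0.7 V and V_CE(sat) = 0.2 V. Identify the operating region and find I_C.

saturation; I_C ≈ 1.6 mA

Assume active: I_B = (5.8 − 0.7)/82 = 0.0622 mA, giving I_C = β·I_B = 4.98 mA.
But then V_CE = 9.2 − 4.98×5.6 = -18.7 V < V_CE(sat) = 0.2 V — impossible in the active region.
So the transistor is saturated. With V_CE = 0.2 V, I_C = (V_CC − 0.2)/R_C = 9/5.6 = 1.61 mA.
Check: β·I_B = 4.98 mA > I_C = 1.61 mA, confirming saturation.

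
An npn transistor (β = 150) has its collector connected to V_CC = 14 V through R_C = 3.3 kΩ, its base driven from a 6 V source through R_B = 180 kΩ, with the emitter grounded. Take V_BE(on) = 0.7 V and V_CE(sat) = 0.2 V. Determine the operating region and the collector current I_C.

Assume active: I_B = (6 − 0.7)/180 = 0.0294 mA, giving I_C = β·I_B = 4.42 mA.
But then V_CE = 14 − 4.42×3.3 = -0.575 V < V_CE(sat) = 0.2 V — impossible in the active region.
So the transistor is saturated. With V_CE = 0.2 V, I_C = (V_CC − 0.2)/R_C = 13.8/3.3 = 4.18 mA.
Check: β·I_B = 4.42 mA > I_C = 4.18 mA, confirming saturation.

saturation; I_C ≈ 4.2 mA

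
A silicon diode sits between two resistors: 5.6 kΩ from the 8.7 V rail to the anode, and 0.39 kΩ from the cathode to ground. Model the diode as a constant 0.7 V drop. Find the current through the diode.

The two resistors are in series with the diode, so KVL gives 8.7 = I·5.6 + 0.7 + I·0.39.
I = (8.7 − 0.7) / (5.6 + 0.39) kΩ = 8 / 5.99 = 1.34 mA.

I ≈ 1.3 mA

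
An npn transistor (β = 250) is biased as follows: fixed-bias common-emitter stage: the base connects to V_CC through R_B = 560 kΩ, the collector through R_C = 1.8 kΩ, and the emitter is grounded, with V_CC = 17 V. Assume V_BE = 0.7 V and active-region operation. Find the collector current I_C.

I_C ≈ 7.3 mA

Base loop: V_CC = I_B·R_B + V_BE, so I_B = (17 − 0.7)/560 kΩ = 0.0291 mA.
In the active region I_C = β·I_B = 250 × 0.0291 = 7.28 mA.
Collector loop: V_CE = V_CC − I_C·R_C = 17 − 7.28×1.8 = 3.9 V.
Since V_CE = 3.9 V > V_CE(sat) ≈ 0.2 V, the transistor is in the active region as assumed.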